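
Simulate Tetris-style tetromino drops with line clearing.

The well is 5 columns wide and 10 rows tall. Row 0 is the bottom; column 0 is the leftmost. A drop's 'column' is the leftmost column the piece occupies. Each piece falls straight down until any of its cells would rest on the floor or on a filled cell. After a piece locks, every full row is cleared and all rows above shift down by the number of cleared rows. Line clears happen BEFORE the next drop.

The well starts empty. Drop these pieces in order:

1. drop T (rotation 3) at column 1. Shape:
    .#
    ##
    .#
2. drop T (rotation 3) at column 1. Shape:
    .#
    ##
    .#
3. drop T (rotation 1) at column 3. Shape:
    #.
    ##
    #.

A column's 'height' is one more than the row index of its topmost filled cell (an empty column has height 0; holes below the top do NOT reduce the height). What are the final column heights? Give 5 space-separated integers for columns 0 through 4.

Drop 1: T rot3 at col 1 lands with bottom-row=0; cleared 0 line(s) (total 0); column heights now [0 2 3 0 0], max=3
Drop 2: T rot3 at col 1 lands with bottom-row=3; cleared 0 line(s) (total 0); column heights now [0 5 6 0 0], max=6
Drop 3: T rot1 at col 3 lands with bottom-row=0; cleared 0 line(s) (total 0); column heights now [0 5 6 3 2], max=6

Answer: 0 5 6 3 2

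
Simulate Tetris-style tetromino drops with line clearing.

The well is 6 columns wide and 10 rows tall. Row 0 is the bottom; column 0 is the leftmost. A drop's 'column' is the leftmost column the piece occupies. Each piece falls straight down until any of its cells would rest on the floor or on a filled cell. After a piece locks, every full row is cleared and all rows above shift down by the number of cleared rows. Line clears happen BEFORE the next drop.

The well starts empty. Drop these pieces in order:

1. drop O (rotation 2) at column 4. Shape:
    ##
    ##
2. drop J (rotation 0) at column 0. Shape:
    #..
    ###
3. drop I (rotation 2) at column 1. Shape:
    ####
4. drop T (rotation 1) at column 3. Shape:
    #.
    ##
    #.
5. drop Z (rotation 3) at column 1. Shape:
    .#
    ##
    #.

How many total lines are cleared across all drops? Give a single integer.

Answer: 0

Derivation:
Drop 1: O rot2 at col 4 lands with bottom-row=0; cleared 0 line(s) (total 0); column heights now [0 0 0 0 2 2], max=2
Drop 2: J rot0 at col 0 lands with bottom-row=0; cleared 0 line(s) (total 0); column heights now [2 1 1 0 2 2], max=2
Drop 3: I rot2 at col 1 lands with bottom-row=2; cleared 0 line(s) (total 0); column heights now [2 3 3 3 3 2], max=3
Drop 4: T rot1 at col 3 lands with bottom-row=3; cleared 0 line(s) (total 0); column heights now [2 3 3 6 5 2], max=6
Drop 5: Z rot3 at col 1 lands with bottom-row=3; cleared 0 line(s) (total 0); column heights now [2 5 6 6 5 2], max=6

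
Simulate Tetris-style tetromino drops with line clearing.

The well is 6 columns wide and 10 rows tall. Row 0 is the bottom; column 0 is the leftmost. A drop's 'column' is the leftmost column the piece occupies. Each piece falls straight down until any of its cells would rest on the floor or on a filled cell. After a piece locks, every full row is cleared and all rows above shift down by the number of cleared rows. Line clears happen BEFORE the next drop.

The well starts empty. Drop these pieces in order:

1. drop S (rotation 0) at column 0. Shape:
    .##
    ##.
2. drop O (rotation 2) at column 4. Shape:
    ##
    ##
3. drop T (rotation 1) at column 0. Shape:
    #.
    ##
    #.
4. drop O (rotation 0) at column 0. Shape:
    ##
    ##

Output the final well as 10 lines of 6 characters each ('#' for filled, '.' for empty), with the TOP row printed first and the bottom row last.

Answer: ......
......
......
......
##....
##....
#.....
##....
###.##
##..##

Derivation:
Drop 1: S rot0 at col 0 lands with bottom-row=0; cleared 0 line(s) (total 0); column heights now [1 2 2 0 0 0], max=2
Drop 2: O rot2 at col 4 lands with bottom-row=0; cleared 0 line(s) (total 0); column heights now [1 2 2 0 2 2], max=2
Drop 3: T rot1 at col 0 lands with bottom-row=1; cleared 0 line(s) (total 0); column heights now [4 3 2 0 2 2], max=4
Drop 4: O rot0 at col 0 lands with bottom-row=4; cleared 0 line(s) (total 0); column heights now [6 6 2 0 2 2], max=6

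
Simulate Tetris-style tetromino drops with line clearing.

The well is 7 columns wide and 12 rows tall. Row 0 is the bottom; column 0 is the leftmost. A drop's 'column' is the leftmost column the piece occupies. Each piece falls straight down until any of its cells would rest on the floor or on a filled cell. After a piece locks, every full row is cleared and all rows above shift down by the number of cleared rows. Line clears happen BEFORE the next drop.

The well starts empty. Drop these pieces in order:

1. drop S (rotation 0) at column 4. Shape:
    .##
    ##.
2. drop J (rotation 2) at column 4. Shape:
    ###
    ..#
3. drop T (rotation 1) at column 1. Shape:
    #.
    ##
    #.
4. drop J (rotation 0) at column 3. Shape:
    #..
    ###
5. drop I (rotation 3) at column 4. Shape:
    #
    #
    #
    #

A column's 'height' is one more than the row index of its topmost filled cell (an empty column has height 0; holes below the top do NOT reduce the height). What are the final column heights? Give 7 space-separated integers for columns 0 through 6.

Answer: 0 3 2 6 9 5 4

Derivation:
Drop 1: S rot0 at col 4 lands with bottom-row=0; cleared 0 line(s) (total 0); column heights now [0 0 0 0 1 2 2], max=2
Drop 2: J rot2 at col 4 lands with bottom-row=2; cleared 0 line(s) (total 0); column heights now [0 0 0 0 4 4 4], max=4
Drop 3: T rot1 at col 1 lands with bottom-row=0; cleared 0 line(s) (total 0); column heights now [0 3 2 0 4 4 4], max=4
Drop 4: J rot0 at col 3 lands with bottom-row=4; cleared 0 line(s) (total 0); column heights now [0 3 2 6 5 5 4], max=6
Drop 5: I rot3 at col 4 lands with bottom-row=5; cleared 0 line(s) (total 0); column heights now [0 3 2 6 9 5 4], max=9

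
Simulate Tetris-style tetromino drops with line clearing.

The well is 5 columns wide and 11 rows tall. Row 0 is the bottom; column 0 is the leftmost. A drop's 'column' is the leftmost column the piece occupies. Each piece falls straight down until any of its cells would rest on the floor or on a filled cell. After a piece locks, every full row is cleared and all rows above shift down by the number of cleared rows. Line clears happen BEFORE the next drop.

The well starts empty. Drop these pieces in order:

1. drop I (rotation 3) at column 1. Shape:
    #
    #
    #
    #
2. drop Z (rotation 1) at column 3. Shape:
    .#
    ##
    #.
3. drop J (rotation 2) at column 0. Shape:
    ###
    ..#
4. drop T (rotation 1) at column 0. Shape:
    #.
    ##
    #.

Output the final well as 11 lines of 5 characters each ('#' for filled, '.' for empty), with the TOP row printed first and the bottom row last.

Answer: .....
.....
.....
#....
##...
#....
###..
.##..
.#..#
.#.##
.#.#.

Derivation:
Drop 1: I rot3 at col 1 lands with bottom-row=0; cleared 0 line(s) (total 0); column heights now [0 4 0 0 0], max=4
Drop 2: Z rot1 at col 3 lands with bottom-row=0; cleared 0 line(s) (total 0); column heights now [0 4 0 2 3], max=4
Drop 3: J rot2 at col 0 lands with bottom-row=3; cleared 0 line(s) (total 0); column heights now [5 5 5 2 3], max=5
Drop 4: T rot1 at col 0 lands with bottom-row=5; cleared 0 line(s) (total 0); column heights now [8 7 5 2 3], max=8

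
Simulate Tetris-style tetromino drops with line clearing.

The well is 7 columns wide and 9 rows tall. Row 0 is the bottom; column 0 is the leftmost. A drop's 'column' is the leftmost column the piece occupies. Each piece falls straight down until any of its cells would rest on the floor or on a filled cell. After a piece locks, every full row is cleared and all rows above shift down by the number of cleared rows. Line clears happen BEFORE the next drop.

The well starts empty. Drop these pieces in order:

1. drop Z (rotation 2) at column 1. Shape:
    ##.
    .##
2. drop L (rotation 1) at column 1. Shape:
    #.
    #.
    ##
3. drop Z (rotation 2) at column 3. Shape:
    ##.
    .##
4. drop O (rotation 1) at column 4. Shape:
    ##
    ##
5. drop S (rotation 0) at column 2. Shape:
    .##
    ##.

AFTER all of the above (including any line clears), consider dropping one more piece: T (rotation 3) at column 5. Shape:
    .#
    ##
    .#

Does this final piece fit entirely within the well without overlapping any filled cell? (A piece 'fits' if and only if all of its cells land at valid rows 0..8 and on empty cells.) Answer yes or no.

Drop 1: Z rot2 at col 1 lands with bottom-row=0; cleared 0 line(s) (total 0); column heights now [0 2 2 1 0 0 0], max=2
Drop 2: L rot1 at col 1 lands with bottom-row=2; cleared 0 line(s) (total 0); column heights now [0 5 3 1 0 0 0], max=5
Drop 3: Z rot2 at col 3 lands with bottom-row=0; cleared 0 line(s) (total 0); column heights now [0 5 3 2 2 1 0], max=5
Drop 4: O rot1 at col 4 lands with bottom-row=2; cleared 0 line(s) (total 0); column heights now [0 5 3 2 4 4 0], max=5
Drop 5: S rot0 at col 2 lands with bottom-row=3; cleared 0 line(s) (total 0); column heights now [0 5 4 5 5 4 0], max=5
Test piece T rot3 at col 5 (width 2): heights before test = [0 5 4 5 5 4 0]; fits = True

Answer: yes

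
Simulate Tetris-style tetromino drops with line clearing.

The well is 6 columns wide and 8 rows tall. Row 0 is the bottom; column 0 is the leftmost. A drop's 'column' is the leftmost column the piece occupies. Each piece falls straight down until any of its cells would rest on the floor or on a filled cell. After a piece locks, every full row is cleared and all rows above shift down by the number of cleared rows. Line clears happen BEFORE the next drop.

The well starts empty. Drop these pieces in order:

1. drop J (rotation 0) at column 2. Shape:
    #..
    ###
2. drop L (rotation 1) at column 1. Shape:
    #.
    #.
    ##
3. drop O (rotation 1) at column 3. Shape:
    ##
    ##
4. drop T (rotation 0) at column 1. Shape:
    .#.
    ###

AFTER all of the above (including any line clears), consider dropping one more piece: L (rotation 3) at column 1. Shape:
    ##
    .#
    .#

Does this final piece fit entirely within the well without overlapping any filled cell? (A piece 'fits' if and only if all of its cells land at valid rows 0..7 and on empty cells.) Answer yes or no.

Answer: no

Derivation:
Drop 1: J rot0 at col 2 lands with bottom-row=0; cleared 0 line(s) (total 0); column heights now [0 0 2 1 1 0], max=2
Drop 2: L rot1 at col 1 lands with bottom-row=2; cleared 0 line(s) (total 0); column heights now [0 5 3 1 1 0], max=5
Drop 3: O rot1 at col 3 lands with bottom-row=1; cleared 0 line(s) (total 0); column heights now [0 5 3 3 3 0], max=5
Drop 4: T rot0 at col 1 lands with bottom-row=5; cleared 0 line(s) (total 0); column heights now [0 6 7 6 3 0], max=7
Test piece L rot3 at col 1 (width 2): heights before test = [0 6 7 6 3 0]; fits = False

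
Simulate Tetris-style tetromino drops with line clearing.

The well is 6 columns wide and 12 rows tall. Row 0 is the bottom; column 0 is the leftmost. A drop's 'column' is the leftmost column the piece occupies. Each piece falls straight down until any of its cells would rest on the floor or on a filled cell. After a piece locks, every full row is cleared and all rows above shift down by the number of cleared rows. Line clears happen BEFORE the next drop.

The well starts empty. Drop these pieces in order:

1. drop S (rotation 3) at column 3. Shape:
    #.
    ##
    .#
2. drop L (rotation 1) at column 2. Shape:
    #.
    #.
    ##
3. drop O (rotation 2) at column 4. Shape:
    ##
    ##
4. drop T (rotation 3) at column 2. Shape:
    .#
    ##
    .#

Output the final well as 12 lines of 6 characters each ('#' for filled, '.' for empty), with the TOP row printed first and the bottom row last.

Drop 1: S rot3 at col 3 lands with bottom-row=0; cleared 0 line(s) (total 0); column heights now [0 0 0 3 2 0], max=3
Drop 2: L rot1 at col 2 lands with bottom-row=3; cleared 0 line(s) (total 0); column heights now [0 0 6 4 2 0], max=6
Drop 3: O rot2 at col 4 lands with bottom-row=2; cleared 0 line(s) (total 0); column heights now [0 0 6 4 4 4], max=6
Drop 4: T rot3 at col 2 lands with bottom-row=5; cleared 0 line(s) (total 0); column heights now [0 0 7 8 4 4], max=8

Answer: ......
......
......
......
...#..
..##..
..##..
..#...
..####
...###
...##.
....#.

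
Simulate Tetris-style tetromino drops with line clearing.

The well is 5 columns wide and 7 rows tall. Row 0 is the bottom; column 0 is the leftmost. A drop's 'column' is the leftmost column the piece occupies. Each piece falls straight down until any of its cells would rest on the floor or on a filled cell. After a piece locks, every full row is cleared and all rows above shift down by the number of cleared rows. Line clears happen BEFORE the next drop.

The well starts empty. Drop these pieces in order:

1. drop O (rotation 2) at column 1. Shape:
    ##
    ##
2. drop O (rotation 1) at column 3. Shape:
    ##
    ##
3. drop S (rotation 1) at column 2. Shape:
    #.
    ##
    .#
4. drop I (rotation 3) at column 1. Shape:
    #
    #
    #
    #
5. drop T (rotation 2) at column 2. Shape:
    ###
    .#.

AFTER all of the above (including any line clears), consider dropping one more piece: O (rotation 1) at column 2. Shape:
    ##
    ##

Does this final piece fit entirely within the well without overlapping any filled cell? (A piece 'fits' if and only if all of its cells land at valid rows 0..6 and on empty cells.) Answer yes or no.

Drop 1: O rot2 at col 1 lands with bottom-row=0; cleared 0 line(s) (total 0); column heights now [0 2 2 0 0], max=2
Drop 2: O rot1 at col 3 lands with bottom-row=0; cleared 0 line(s) (total 0); column heights now [0 2 2 2 2], max=2
Drop 3: S rot1 at col 2 lands with bottom-row=2; cleared 0 line(s) (total 0); column heights now [0 2 5 4 2], max=5
Drop 4: I rot3 at col 1 lands with bottom-row=2; cleared 0 line(s) (total 0); column heights now [0 6 5 4 2], max=6
Drop 5: T rot2 at col 2 lands with bottom-row=4; cleared 0 line(s) (total 0); column heights now [0 6 6 6 6], max=6
Test piece O rot1 at col 2 (width 2): heights before test = [0 6 6 6 6]; fits = False

Answer: no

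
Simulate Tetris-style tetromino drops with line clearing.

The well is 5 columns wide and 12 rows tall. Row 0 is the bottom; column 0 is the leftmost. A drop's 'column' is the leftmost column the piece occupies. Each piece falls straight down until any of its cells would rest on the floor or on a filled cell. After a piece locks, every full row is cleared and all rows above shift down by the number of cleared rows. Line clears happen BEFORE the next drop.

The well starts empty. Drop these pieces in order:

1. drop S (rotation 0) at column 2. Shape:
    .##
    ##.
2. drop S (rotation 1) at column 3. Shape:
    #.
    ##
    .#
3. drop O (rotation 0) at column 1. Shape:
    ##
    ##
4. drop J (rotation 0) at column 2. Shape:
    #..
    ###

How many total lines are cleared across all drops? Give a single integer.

Drop 1: S rot0 at col 2 lands with bottom-row=0; cleared 0 line(s) (total 0); column heights now [0 0 1 2 2], max=2
Drop 2: S rot1 at col 3 lands with bottom-row=2; cleared 0 line(s) (total 0); column heights now [0 0 1 5 4], max=5
Drop 3: O rot0 at col 1 lands with bottom-row=1; cleared 0 line(s) (total 0); column heights now [0 3 3 5 4], max=5
Drop 4: J rot0 at col 2 lands with bottom-row=5; cleared 0 line(s) (total 0); column heights now [0 3 7 6 6], max=7

Answer: 0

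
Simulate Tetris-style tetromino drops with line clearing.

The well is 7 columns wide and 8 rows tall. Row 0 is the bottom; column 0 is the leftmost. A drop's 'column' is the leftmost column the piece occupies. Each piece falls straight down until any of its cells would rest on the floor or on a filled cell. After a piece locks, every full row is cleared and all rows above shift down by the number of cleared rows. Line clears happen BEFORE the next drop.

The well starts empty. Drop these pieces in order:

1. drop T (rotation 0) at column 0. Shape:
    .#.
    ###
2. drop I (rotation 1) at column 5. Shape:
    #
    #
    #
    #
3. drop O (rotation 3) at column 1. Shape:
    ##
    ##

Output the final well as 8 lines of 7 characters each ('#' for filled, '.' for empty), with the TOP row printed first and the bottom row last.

Answer: .......
.......
.......
.......
.##..#.
.##..#.
.#...#.
###..#.

Derivation:
Drop 1: T rot0 at col 0 lands with bottom-row=0; cleared 0 line(s) (total 0); column heights now [1 2 1 0 0 0 0], max=2
Drop 2: I rot1 at col 5 lands with bottom-row=0; cleared 0 line(s) (total 0); column heights now [1 2 1 0 0 4 0], max=4
Drop 3: O rot3 at col 1 lands with bottom-row=2; cleared 0 line(s) (total 0); column heights now [1 4 4 0 0 4 0], max=4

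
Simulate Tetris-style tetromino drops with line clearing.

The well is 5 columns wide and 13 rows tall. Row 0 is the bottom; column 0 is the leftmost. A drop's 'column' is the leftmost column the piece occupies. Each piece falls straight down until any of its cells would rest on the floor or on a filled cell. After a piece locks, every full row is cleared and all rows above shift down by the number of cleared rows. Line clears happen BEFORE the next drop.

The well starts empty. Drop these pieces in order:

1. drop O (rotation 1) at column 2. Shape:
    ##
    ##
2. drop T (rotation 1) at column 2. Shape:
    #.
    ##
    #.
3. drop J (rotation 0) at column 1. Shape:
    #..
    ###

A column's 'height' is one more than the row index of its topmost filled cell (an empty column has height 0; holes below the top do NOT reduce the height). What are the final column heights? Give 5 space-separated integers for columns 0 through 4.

Answer: 0 7 6 6 0

Derivation:
Drop 1: O rot1 at col 2 lands with bottom-row=0; cleared 0 line(s) (total 0); column heights now [0 0 2 2 0], max=2
Drop 2: T rot1 at col 2 lands with bottom-row=2; cleared 0 line(s) (total 0); column heights now [0 0 5 4 0], max=5
Drop 3: J rot0 at col 1 lands with bottom-row=5; cleared 0 line(s) (total 0); column heights now [0 7 6 6 0], max=7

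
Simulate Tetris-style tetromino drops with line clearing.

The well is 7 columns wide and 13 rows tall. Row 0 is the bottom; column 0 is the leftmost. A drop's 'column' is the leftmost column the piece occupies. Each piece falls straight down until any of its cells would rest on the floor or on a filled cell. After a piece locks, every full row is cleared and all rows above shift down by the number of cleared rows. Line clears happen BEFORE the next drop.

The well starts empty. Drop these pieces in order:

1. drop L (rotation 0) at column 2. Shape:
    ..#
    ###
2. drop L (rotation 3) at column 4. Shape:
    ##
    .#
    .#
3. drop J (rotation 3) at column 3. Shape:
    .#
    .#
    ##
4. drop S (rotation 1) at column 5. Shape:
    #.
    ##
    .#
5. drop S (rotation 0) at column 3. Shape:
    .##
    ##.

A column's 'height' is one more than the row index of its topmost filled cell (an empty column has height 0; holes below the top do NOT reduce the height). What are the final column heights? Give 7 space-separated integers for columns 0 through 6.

Drop 1: L rot0 at col 2 lands with bottom-row=0; cleared 0 line(s) (total 0); column heights now [0 0 1 1 2 0 0], max=2
Drop 2: L rot3 at col 4 lands with bottom-row=0; cleared 0 line(s) (total 0); column heights now [0 0 1 1 3 3 0], max=3
Drop 3: J rot3 at col 3 lands with bottom-row=3; cleared 0 line(s) (total 0); column heights now [0 0 1 4 6 3 0], max=6
Drop 4: S rot1 at col 5 lands with bottom-row=2; cleared 0 line(s) (total 0); column heights now [0 0 1 4 6 5 4], max=6
Drop 5: S rot0 at col 3 lands with bottom-row=6; cleared 0 line(s) (total 0); column heights now [0 0 1 7 8 8 4], max=8

Answer: 0 0 1 7 8 8 4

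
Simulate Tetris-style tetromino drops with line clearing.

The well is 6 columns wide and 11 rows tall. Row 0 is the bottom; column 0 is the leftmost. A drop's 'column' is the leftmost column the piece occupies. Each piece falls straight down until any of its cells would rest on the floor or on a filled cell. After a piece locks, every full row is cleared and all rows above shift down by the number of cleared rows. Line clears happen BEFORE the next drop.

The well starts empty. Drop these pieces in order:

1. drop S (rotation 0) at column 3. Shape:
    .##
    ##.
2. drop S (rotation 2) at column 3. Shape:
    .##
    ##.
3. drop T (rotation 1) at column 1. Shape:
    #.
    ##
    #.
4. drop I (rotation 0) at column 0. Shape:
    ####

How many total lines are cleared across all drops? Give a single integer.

Drop 1: S rot0 at col 3 lands with bottom-row=0; cleared 0 line(s) (total 0); column heights now [0 0 0 1 2 2], max=2
Drop 2: S rot2 at col 3 lands with bottom-row=2; cleared 0 line(s) (total 0); column heights now [0 0 0 3 4 4], max=4
Drop 3: T rot1 at col 1 lands with bottom-row=0; cleared 0 line(s) (total 0); column heights now [0 3 2 3 4 4], max=4
Drop 4: I rot0 at col 0 lands with bottom-row=3; cleared 1 line(s) (total 1); column heights now [0 3 2 3 3 2], max=3

Answer: 1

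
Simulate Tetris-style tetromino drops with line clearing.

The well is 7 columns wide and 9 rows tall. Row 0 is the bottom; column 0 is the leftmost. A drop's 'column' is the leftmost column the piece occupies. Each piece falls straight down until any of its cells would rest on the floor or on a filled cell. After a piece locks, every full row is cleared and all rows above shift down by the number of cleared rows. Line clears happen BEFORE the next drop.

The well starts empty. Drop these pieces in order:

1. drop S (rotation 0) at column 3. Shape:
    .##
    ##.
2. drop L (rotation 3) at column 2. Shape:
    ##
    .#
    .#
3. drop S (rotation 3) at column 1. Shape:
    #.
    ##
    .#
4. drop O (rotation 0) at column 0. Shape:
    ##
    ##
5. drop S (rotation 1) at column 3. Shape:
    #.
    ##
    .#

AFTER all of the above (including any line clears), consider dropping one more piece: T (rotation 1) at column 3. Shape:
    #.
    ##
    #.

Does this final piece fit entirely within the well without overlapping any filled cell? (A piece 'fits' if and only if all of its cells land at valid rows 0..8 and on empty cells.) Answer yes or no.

Answer: yes

Derivation:
Drop 1: S rot0 at col 3 lands with bottom-row=0; cleared 0 line(s) (total 0); column heights now [0 0 0 1 2 2 0], max=2
Drop 2: L rot3 at col 2 lands with bottom-row=1; cleared 0 line(s) (total 0); column heights now [0 0 4 4 2 2 0], max=4
Drop 3: S rot3 at col 1 lands with bottom-row=4; cleared 0 line(s) (total 0); column heights now [0 7 6 4 2 2 0], max=7
Drop 4: O rot0 at col 0 lands with bottom-row=7; cleared 0 line(s) (total 0); column heights now [9 9 6 4 2 2 0], max=9
Drop 5: S rot1 at col 3 lands with bottom-row=3; cleared 0 line(s) (total 0); column heights now [9 9 6 6 5 2 0], max=9
Test piece T rot1 at col 3 (width 2): heights before test = [9 9 6 6 5 2 0]; fits = True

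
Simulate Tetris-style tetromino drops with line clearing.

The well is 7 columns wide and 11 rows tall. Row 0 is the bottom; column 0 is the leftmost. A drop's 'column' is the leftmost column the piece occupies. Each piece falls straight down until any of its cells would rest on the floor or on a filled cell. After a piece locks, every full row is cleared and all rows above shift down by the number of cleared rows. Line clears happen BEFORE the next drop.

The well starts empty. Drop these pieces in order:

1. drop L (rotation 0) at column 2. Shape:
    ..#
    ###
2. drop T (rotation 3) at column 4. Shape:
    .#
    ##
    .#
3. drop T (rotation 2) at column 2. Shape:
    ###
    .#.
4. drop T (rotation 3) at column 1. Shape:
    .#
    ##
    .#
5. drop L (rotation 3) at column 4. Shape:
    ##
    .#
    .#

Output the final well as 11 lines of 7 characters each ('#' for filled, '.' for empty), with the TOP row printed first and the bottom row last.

Drop 1: L rot0 at col 2 lands with bottom-row=0; cleared 0 line(s) (total 0); column heights now [0 0 1 1 2 0 0], max=2
Drop 2: T rot3 at col 4 lands with bottom-row=1; cleared 0 line(s) (total 0); column heights now [0 0 1 1 3 4 0], max=4
Drop 3: T rot2 at col 2 lands with bottom-row=2; cleared 0 line(s) (total 0); column heights now [0 0 4 4 4 4 0], max=4
Drop 4: T rot3 at col 1 lands with bottom-row=4; cleared 0 line(s) (total 0); column heights now [0 6 7 4 4 4 0], max=7
Drop 5: L rot3 at col 4 lands with bottom-row=4; cleared 0 line(s) (total 0); column heights now [0 6 7 4 7 7 0], max=7

Answer: .......
.......
.......
.......
..#.##.
.##..#.
..#..#.
..####.
...###.
....##.
..###..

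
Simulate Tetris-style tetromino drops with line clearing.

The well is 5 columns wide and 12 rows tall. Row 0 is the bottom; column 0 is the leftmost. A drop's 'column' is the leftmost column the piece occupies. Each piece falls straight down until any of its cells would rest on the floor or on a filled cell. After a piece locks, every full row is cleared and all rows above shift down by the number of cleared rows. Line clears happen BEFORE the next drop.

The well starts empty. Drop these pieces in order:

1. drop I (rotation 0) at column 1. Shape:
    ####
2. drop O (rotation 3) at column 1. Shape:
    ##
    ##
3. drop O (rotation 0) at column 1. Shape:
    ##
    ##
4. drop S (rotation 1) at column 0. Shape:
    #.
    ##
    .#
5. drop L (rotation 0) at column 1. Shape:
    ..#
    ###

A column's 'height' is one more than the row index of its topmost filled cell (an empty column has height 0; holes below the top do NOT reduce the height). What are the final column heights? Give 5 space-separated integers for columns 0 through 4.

Drop 1: I rot0 at col 1 lands with bottom-row=0; cleared 0 line(s) (total 0); column heights now [0 1 1 1 1], max=1
Drop 2: O rot3 at col 1 lands with bottom-row=1; cleared 0 line(s) (total 0); column heights now [0 3 3 1 1], max=3
Drop 3: O rot0 at col 1 lands with bottom-row=3; cleared 0 line(s) (total 0); column heights now [0 5 5 1 1], max=5
Drop 4: S rot1 at col 0 lands with bottom-row=5; cleared 0 line(s) (total 0); column heights now [8 7 5 1 1], max=8
Drop 5: L rot0 at col 1 lands with bottom-row=7; cleared 0 line(s) (total 0); column heights now [8 8 8 9 1], max=9

Answer: 8 8 8 9 1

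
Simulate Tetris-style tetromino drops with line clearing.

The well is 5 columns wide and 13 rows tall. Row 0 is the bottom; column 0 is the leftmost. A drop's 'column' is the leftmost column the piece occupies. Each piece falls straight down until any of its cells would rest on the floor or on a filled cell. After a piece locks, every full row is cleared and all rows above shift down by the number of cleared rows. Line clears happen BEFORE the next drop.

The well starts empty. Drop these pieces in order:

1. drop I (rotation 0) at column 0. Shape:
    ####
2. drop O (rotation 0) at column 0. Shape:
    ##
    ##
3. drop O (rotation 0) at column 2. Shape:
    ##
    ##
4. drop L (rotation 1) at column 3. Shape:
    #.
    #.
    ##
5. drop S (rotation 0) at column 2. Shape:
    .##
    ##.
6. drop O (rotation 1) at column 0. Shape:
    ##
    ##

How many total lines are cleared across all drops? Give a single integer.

Drop 1: I rot0 at col 0 lands with bottom-row=0; cleared 0 line(s) (total 0); column heights now [1 1 1 1 0], max=1
Drop 2: O rot0 at col 0 lands with bottom-row=1; cleared 0 line(s) (total 0); column heights now [3 3 1 1 0], max=3
Drop 3: O rot0 at col 2 lands with bottom-row=1; cleared 0 line(s) (total 0); column heights now [3 3 3 3 0], max=3
Drop 4: L rot1 at col 3 lands with bottom-row=3; cleared 0 line(s) (total 0); column heights now [3 3 3 6 4], max=6
Drop 5: S rot0 at col 2 lands with bottom-row=6; cleared 0 line(s) (total 0); column heights now [3 3 7 8 8], max=8
Drop 6: O rot1 at col 0 lands with bottom-row=3; cleared 0 line(s) (total 0); column heights now [5 5 7 8 8], max=8

Answer: 0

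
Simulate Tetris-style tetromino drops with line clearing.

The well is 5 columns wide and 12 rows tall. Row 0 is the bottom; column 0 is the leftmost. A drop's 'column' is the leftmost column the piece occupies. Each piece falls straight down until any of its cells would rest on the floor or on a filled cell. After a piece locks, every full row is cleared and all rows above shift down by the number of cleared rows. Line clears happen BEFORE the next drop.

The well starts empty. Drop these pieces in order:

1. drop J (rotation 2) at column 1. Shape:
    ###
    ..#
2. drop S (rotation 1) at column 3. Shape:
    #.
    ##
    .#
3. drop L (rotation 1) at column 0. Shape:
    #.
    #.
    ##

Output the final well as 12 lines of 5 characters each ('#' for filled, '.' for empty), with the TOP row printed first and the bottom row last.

Drop 1: J rot2 at col 1 lands with bottom-row=0; cleared 0 line(s) (total 0); column heights now [0 2 2 2 0], max=2
Drop 2: S rot1 at col 3 lands with bottom-row=1; cleared 0 line(s) (total 0); column heights now [0 2 2 4 3], max=4
Drop 3: L rot1 at col 0 lands with bottom-row=2; cleared 0 line(s) (total 0); column heights now [5 3 2 4 3], max=5

Answer: .....
.....
.....
.....
.....
.....
.....
#....
#..#.
##.##
.####
...#.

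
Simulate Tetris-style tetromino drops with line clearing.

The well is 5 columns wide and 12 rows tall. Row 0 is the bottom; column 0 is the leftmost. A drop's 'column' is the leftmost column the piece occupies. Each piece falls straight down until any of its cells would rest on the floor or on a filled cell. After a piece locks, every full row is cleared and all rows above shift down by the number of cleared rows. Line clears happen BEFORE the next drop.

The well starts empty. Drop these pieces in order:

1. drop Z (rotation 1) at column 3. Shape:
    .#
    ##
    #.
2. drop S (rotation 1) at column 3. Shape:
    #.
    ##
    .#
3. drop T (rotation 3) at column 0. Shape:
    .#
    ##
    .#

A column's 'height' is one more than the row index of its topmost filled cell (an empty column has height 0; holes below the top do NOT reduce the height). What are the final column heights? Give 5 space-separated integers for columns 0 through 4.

Answer: 2 3 0 6 5

Derivation:
Drop 1: Z rot1 at col 3 lands with bottom-row=0; cleared 0 line(s) (total 0); column heights now [0 0 0 2 3], max=3
Drop 2: S rot1 at col 3 lands with bottom-row=3; cleared 0 line(s) (total 0); column heights now [0 0 0 6 5], max=6
Drop 3: T rot3 at col 0 lands with bottom-row=0; cleared 0 line(s) (total 0); column heights now [2 3 0 6 5], max=6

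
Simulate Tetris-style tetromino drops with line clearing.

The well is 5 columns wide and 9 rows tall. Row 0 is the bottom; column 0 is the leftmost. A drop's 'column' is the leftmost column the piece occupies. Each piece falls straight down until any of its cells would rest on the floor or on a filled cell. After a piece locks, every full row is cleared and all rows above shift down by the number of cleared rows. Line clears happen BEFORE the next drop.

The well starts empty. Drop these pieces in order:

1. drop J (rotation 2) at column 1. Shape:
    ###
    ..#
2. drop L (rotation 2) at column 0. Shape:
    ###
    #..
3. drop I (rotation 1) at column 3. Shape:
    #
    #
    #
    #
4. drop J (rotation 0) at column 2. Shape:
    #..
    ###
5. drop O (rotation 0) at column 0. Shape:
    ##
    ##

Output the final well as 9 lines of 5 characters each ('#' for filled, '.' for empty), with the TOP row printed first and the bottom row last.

Answer: .....
..#..
..###
...#.
##.#.
##.#.
####.
####.
...#.

Derivation:
Drop 1: J rot2 at col 1 lands with bottom-row=0; cleared 0 line(s) (total 0); column heights now [0 2 2 2 0], max=2
Drop 2: L rot2 at col 0 lands with bottom-row=1; cleared 0 line(s) (total 0); column heights now [3 3 3 2 0], max=3
Drop 3: I rot1 at col 3 lands with bottom-row=2; cleared 0 line(s) (total 0); column heights now [3 3 3 6 0], max=6
Drop 4: J rot0 at col 2 lands with bottom-row=6; cleared 0 line(s) (total 0); column heights now [3 3 8 7 7], max=8
Drop 5: O rot0 at col 0 lands with bottom-row=3; cleared 0 line(s) (total 0); column heights now [5 5 8 7 7], max=8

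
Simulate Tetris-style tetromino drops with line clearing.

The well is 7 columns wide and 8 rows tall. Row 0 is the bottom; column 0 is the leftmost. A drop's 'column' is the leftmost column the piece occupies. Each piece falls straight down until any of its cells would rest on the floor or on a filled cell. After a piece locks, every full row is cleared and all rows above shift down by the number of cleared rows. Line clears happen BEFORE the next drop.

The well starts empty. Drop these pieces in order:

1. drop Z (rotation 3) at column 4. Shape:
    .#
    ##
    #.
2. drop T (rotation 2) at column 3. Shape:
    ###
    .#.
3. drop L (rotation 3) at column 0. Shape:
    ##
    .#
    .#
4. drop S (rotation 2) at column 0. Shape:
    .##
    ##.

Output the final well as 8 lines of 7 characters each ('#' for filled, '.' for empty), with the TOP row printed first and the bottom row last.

Drop 1: Z rot3 at col 4 lands with bottom-row=0; cleared 0 line(s) (total 0); column heights now [0 0 0 0 2 3 0], max=3
Drop 2: T rot2 at col 3 lands with bottom-row=2; cleared 0 line(s) (total 0); column heights now [0 0 0 4 4 4 0], max=4
Drop 3: L rot3 at col 0 lands with bottom-row=0; cleared 0 line(s) (total 0); column heights now [3 3 0 4 4 4 0], max=4
Drop 4: S rot2 at col 0 lands with bottom-row=3; cleared 0 line(s) (total 0); column heights now [4 5 5 4 4 4 0], max=5

Answer: .......
.......
.......
.##....
##.###.
##..##.
.#..##.
.#..#..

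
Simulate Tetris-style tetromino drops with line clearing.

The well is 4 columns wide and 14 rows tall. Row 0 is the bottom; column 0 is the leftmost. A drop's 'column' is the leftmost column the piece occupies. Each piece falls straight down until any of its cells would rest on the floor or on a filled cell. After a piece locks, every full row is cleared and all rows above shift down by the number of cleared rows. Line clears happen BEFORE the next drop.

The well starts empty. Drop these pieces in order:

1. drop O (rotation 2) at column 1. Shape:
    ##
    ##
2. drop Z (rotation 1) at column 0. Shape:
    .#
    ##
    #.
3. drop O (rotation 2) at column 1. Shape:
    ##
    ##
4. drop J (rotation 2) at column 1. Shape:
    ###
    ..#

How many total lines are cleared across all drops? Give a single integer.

Answer: 0

Derivation:
Drop 1: O rot2 at col 1 lands with bottom-row=0; cleared 0 line(s) (total 0); column heights now [0 2 2 0], max=2
Drop 2: Z rot1 at col 0 lands with bottom-row=1; cleared 0 line(s) (total 0); column heights now [3 4 2 0], max=4
Drop 3: O rot2 at col 1 lands with bottom-row=4; cleared 0 line(s) (total 0); column heights now [3 6 6 0], max=6
Drop 4: J rot2 at col 1 lands with bottom-row=5; cleared 0 line(s) (total 0); column heights now [3 7 7 7], max=7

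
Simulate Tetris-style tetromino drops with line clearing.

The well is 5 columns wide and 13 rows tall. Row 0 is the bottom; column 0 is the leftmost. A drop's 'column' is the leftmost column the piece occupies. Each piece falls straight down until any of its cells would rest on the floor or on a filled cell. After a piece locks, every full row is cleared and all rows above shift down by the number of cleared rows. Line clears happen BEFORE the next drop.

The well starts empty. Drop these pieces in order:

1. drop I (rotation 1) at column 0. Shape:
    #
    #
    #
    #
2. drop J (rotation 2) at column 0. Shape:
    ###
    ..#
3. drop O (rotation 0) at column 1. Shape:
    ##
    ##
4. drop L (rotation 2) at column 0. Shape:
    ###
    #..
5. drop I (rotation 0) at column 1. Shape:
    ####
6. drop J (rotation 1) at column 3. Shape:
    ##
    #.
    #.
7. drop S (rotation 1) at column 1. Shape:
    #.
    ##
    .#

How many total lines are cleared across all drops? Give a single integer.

Answer: 0

Derivation:
Drop 1: I rot1 at col 0 lands with bottom-row=0; cleared 0 line(s) (total 0); column heights now [4 0 0 0 0], max=4
Drop 2: J rot2 at col 0 lands with bottom-row=3; cleared 0 line(s) (total 0); column heights now [5 5 5 0 0], max=5
Drop 3: O rot0 at col 1 lands with bottom-row=5; cleared 0 line(s) (total 0); column heights now [5 7 7 0 0], max=7
Drop 4: L rot2 at col 0 lands with bottom-row=6; cleared 0 line(s) (total 0); column heights now [8 8 8 0 0], max=8
Drop 5: I rot0 at col 1 lands with bottom-row=8; cleared 0 line(s) (total 0); column heights now [8 9 9 9 9], max=9
Drop 6: J rot1 at col 3 lands with bottom-row=9; cleared 0 line(s) (total 0); column heights now [8 9 9 12 12], max=12
Drop 7: S rot1 at col 1 lands with bottom-row=9; cleared 0 line(s) (total 0); column heights now [8 12 11 12 12], max=12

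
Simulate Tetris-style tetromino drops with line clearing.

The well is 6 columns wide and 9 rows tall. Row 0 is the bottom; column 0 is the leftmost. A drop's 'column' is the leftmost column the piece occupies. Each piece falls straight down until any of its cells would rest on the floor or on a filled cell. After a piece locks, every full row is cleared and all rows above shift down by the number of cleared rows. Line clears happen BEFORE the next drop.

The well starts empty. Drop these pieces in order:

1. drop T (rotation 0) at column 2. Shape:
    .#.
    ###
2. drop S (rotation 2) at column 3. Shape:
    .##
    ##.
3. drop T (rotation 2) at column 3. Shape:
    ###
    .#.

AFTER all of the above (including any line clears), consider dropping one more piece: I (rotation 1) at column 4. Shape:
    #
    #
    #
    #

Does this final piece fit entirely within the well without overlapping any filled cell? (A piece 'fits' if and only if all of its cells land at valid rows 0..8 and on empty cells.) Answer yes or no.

Answer: no

Derivation:
Drop 1: T rot0 at col 2 lands with bottom-row=0; cleared 0 line(s) (total 0); column heights now [0 0 1 2 1 0], max=2
Drop 2: S rot2 at col 3 lands with bottom-row=2; cleared 0 line(s) (total 0); column heights now [0 0 1 3 4 4], max=4
Drop 3: T rot2 at col 3 lands with bottom-row=4; cleared 0 line(s) (total 0); column heights now [0 0 1 6 6 6], max=6
Test piece I rot1 at col 4 (width 1): heights before test = [0 0 1 6 6 6]; fits = False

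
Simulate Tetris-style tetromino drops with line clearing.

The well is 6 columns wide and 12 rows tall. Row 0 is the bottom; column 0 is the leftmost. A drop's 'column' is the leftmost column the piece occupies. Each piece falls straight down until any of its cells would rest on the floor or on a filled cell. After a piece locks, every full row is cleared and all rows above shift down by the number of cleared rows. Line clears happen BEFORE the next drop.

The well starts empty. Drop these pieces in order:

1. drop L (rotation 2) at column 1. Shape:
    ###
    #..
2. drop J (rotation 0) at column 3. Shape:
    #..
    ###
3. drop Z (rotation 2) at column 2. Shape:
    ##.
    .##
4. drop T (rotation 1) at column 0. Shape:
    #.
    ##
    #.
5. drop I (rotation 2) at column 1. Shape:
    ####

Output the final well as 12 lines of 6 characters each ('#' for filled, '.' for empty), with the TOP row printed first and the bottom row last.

Drop 1: L rot2 at col 1 lands with bottom-row=0; cleared 0 line(s) (total 0); column heights now [0 2 2 2 0 0], max=2
Drop 2: J rot0 at col 3 lands with bottom-row=2; cleared 0 line(s) (total 0); column heights now [0 2 2 4 3 3], max=4
Drop 3: Z rot2 at col 2 lands with bottom-row=4; cleared 0 line(s) (total 0); column heights now [0 2 6 6 5 3], max=6
Drop 4: T rot1 at col 0 lands with bottom-row=1; cleared 0 line(s) (total 0); column heights now [4 3 6 6 5 3], max=6
Drop 5: I rot2 at col 1 lands with bottom-row=6; cleared 0 line(s) (total 0); column heights now [4 7 7 7 7 3], max=7

Answer: ......
......
......
......
......
.####.
..##..
...##.
#..#..
##.###
####..
.#....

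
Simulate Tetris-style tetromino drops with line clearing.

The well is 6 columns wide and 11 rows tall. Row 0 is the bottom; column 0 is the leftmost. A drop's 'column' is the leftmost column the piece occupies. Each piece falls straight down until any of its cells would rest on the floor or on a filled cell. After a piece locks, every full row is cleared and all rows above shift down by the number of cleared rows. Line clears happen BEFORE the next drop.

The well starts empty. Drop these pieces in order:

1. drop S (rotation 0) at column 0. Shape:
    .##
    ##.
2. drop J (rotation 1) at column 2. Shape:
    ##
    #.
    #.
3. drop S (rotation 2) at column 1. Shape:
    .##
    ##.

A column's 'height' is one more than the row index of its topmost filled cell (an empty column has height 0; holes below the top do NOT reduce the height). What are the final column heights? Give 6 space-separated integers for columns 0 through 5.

Drop 1: S rot0 at col 0 lands with bottom-row=0; cleared 0 line(s) (total 0); column heights now [1 2 2 0 0 0], max=2
Drop 2: J rot1 at col 2 lands with bottom-row=2; cleared 0 line(s) (total 0); column heights now [1 2 5 5 0 0], max=5
Drop 3: S rot2 at col 1 lands with bottom-row=5; cleared 0 line(s) (total 0); column heights now [1 6 7 7 0 0], max=7

Answer: 1 6 7 7 0 0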